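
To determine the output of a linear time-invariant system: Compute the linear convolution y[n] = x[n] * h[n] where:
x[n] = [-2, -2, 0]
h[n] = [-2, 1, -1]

y[n] = sum_k x[k]*h[n-k]. Output length = len(x) + len(h) - 1 = 3 + 3 - 1 = 5.
y[0] = -2*-2 = 4
y[1] = -2*-2 + -2*1 = 2
y[2] = 0*-2 + -2*1 + -2*-1 = 0
y[3] = 0*1 + -2*-1 = 2
y[4] = 0*-1 = 0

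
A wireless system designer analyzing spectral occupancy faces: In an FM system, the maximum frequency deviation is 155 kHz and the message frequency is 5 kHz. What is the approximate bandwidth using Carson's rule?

Carson's rule: BW = 2*(delta_f + f_m)
= 2*(155 + 5) kHz = 320 kHz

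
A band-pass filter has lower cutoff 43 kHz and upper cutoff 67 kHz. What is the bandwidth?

Bandwidth = f_high - f_low
= 67 kHz - 43 kHz = 24 kHz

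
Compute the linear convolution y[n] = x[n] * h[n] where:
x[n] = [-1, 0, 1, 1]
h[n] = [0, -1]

y[n] = sum_k x[k]*h[n-k]. Output length = len(x) + len(h) - 1 = 4 + 2 - 1 = 5.
y[0] = -1*0 = 0
y[1] = 0*0 + -1*-1 = 1
y[2] = 1*0 + 0*-1 = 0
y[3] = 1*0 + 1*-1 = -1
y[4] = 1*-1 = -1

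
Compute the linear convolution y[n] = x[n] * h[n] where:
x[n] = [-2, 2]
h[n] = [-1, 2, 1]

y[n] = sum_k x[k]*h[n-k]. Output length = len(x) + len(h) - 1 = 2 + 3 - 1 = 4.
y[0] = -2*-1 = 2
y[1] = 2*-1 + -2*2 = -6
y[2] = 2*2 + -2*1 = 2
y[3] = 2*1 = 2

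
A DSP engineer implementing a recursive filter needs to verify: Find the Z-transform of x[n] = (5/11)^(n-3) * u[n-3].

Time-shifting property: if X(z) = Z{x[n]}, then Z{x[n-d]} = z^(-d) * X(z)
X(z) = z/(z - 5/11) for x[n] = (5/11)^n * u[n]
Z{x[n-3]} = z^(-3) * z/(z - 5/11) = z^(-2)/(z - 5/11)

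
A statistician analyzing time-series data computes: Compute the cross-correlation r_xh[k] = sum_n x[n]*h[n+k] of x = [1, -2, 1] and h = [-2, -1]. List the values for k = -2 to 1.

Both sequences indexed from 0 and zero outside their support.
Lags with overlap: k = -2 to 1.
  r_xh[-2] = x[2]*h[0] = -2
  r_xh[-1] = x[1]*h[0] + x[2]*h[1] = 3
  r_xh[0] = x[0]*h[0] + x[1]*h[1] = 0
  r_xh[1] = x[0]*h[1] = -1
r_xh = [-2, 3, 0, -1] (for k = -2, ..., 1)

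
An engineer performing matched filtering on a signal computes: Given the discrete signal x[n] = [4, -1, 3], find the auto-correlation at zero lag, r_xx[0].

The auto-correlation at zero lag r_xx[0] equals the signal energy.
r_xx[0] = sum of x[n]^2 = 4^2 + (-1)^2 + 3^2
= 16 + 1 + 9 = 26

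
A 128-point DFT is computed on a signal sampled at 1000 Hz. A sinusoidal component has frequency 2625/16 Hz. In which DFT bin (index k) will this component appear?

DFT frequency resolution = f_s/N = 1000/128 = 125/16 Hz
Bin index k = f_signal / resolution = 2625/16 / 125/16 = 21
The signal frequency 2625/16 Hz falls in DFT bin k = 21.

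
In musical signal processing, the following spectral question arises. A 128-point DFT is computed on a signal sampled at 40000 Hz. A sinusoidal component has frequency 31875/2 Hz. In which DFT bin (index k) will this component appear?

DFT frequency resolution = f_s/N = 40000/128 = 625/2 Hz
Bin index k = f_signal / resolution = 31875/2 / 625/2 = 51
The signal frequency 31875/2 Hz falls in DFT bin k = 51.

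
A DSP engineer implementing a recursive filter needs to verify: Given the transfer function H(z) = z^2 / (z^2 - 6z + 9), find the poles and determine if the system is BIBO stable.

Poles are roots of the denominator: z^2 - 6z + 9 = 0.
Quadratic formula: z = [-(-6) +/- sqrt((-6)^2 - 4*(9))] / 2
Discriminant = 36 - 36 = 0; sqrt = 0.
z = (6 +/- 0) / 2 = 3 (repeated root).
|p1| = 3, |p2| = 3.
For BIBO stability, all poles must lie inside the unit circle (|p| < 1).
System is UNSTABLE since at least one |p| >= 1.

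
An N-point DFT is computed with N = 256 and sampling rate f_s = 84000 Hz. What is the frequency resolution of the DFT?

DFT frequency resolution = f_s / N
= 84000 / 256 = 2625/8 Hz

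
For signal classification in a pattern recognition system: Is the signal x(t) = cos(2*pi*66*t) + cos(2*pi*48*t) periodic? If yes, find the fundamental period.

f1 = 66 Hz, f2 = 48 Hz
Period T1 = 1/66, T2 = 1/48
Ratio T1/T2 = 48/66, which is rational.
The signal is periodic with fundamental period T = 1/GCD(66,48) = 1/6 s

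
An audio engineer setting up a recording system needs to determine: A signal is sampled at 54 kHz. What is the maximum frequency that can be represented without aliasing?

The maximum frequency that can be represented without aliasing
is the Nyquist frequency: f_max = f_s / 2 = 54 kHz / 2 = 27 kHz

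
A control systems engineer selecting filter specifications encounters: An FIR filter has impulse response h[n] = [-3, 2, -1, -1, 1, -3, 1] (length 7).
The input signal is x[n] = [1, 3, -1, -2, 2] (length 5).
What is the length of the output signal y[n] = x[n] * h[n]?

For linear convolution, the output length is:
len(y) = len(x) + len(h) - 1 = 5 + 7 - 1 = 11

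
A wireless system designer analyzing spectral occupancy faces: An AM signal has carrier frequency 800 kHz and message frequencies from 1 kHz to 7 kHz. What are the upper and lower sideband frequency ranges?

Upper sideband (USB) = fc + [fm_low, fm_high] = 800 + [1, 7] = [801, 807] kHz
Lower sideband (LSB) = fc - [fm_high, fm_low] = 800 - [7, 1] = [793, 799] kHz
Total occupied spectrum: 793 kHz to 807 kHz (plus carrier at 800 kHz)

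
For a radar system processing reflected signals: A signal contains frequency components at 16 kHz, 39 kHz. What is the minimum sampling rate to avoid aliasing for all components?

The highest frequency component is f_max = 39 kHz.
Nyquist rate = 2 * f_max = 2 * 39 kHz = 78 kHz.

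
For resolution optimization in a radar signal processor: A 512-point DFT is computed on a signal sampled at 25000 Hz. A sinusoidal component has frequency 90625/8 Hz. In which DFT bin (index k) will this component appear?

DFT frequency resolution = f_s/N = 25000/512 = 3125/64 Hz
Bin index k = f_signal / resolution = 90625/8 / 3125/64 = 232
The signal frequency 90625/8 Hz falls in DFT bin k = 232.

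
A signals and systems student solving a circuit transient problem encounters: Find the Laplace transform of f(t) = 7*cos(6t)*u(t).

Standard pair: cos(wt)*u(t) <-> s/(s^2+w^2)
With w = 6: L{7*cos(6t)*u(t)} = 7s/(s^2+36)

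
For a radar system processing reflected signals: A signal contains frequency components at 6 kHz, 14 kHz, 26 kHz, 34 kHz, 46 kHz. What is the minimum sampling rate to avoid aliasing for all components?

The highest frequency component is f_max = 46 kHz.
Nyquist rate = 2 * f_max = 2 * 46 kHz = 92 kHz.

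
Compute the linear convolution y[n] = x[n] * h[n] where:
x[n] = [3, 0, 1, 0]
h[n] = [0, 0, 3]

y[n] = sum_k x[k]*h[n-k]. Output length = len(x) + len(h) - 1 = 4 + 3 - 1 = 6.
y[0] = 3*0 = 0
y[1] = 0*0 + 3*0 = 0
y[2] = 1*0 + 0*0 + 3*3 = 9
y[3] = 0*0 + 1*0 + 0*3 = 0
y[4] = 0*0 + 1*3 = 3
y[5] = 0*3 = 0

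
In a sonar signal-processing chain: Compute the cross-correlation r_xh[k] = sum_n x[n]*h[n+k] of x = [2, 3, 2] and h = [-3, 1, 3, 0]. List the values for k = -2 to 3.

Both sequences indexed from 0 and zero outside their support.
Lags with overlap: k = -2 to 3.
  r_xh[-2] = x[2]*h[0] = -6
  r_xh[-1] = x[1]*h[0] + x[2]*h[1] = -7
  r_xh[0] = x[0]*h[0] + x[1]*h[1] + x[2]*h[2] = 3
  r_xh[1] = x[0]*h[1] + x[1]*h[2] + x[2]*h[3] = 11
  r_xh[2] = x[0]*h[2] + x[1]*h[3] = 6
  r_xh[3] = x[0]*h[3] = 0
r_xh = [-6, -7, 3, 11, 6, 0] (for k = -2, ..., 3)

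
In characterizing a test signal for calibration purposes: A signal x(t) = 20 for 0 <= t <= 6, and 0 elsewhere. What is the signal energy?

Energy = integral of |x(t)|^2 dt over the signal duration
= 20^2 * 6 = 400 * 6 = 2400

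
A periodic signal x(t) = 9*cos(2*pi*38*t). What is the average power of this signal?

Average power of A*cos(wt) is A^2/2.
P = 9^2 / 2 = 81/2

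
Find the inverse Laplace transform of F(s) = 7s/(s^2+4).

Standard pair: s/(s^2+w^2) <-> cos(wt)*u(t)
With k=7, w=2: f(t) = 7*cos(2t)*u(t)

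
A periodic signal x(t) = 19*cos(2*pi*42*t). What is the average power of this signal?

Average power of A*cos(wt) is A^2/2.
P = 19^2 / 2 = 361/2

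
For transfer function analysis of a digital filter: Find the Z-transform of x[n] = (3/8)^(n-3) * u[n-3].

Time-shifting property: if X(z) = Z{x[n]}, then Z{x[n-d]} = z^(-d) * X(z)
X(z) = z/(z - 3/8) for x[n] = (3/8)^n * u[n]
Z{x[n-3]} = z^(-3) * z/(z - 3/8) = z^(-2)/(z - 3/8)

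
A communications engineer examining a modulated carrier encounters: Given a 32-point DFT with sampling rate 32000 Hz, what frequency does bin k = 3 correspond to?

The frequency of DFT bin k is: f_k = k * f_s / N
f_3 = 3 * 32000 / 32 = 3000 Hz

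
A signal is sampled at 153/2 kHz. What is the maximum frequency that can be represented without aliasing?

The maximum frequency that can be represented without aliasing
is the Nyquist frequency: f_max = f_s / 2 = 153/2 kHz / 2 = 153/4 kHz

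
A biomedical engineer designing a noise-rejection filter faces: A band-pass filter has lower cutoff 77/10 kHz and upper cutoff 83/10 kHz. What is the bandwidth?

Bandwidth = f_high - f_low
= 83/10 kHz - 77/10 kHz = 3/5 kHz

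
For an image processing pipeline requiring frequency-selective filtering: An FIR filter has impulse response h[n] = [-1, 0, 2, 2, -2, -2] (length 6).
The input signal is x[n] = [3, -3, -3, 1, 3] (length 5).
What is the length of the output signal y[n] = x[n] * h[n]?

For linear convolution, the output length is:
len(y) = len(x) + len(h) - 1 = 5 + 6 - 1 = 10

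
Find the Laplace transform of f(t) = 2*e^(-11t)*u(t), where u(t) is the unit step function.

Standard Laplace transform pair:
e^(-at)*u(t) <-> 1/(s+a)
With a = 11: L{2*e^(-11t)*u(t)} = 2/(s+11), ROC: Re(s) > -11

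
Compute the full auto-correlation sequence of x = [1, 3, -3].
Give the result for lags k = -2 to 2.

r_xx[k] = sum_m x[m]*x[m+k], indexed from 0, for k = -2 to 2:
  r_xx[-2] = x[2]*x[0] = -3
  r_xx[-1] = x[1]*x[0] + x[2]*x[1] = -6
  r_xx[0] = x[0]*x[0] + x[1]*x[1] + x[2]*x[2] = 19
  r_xx[1] = x[0]*x[1] + x[1]*x[2] = -6
  r_xx[2] = x[0]*x[2] = -3
r_xx = [-3, -6, 19, -6, -3]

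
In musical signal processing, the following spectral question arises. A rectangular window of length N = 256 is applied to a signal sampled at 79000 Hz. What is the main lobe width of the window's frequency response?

For a rectangular window of length N,
the main lobe width in frequency is 2*f_s/N.
= 2*79000/256 = 9875/16 Hz
This determines the minimum frequency separation for resolving two sinusoids.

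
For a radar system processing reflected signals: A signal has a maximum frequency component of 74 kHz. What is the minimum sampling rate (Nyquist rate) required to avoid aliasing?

By the Nyquist-Shannon sampling theorem,
the minimum sampling rate (Nyquist rate) must be at least 2 * f_max.
Nyquist rate = 2 * 74 kHz = 148 kHz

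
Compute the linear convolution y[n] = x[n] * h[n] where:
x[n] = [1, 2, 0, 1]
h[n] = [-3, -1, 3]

y[n] = sum_k x[k]*h[n-k]. Output length = len(x) + len(h) - 1 = 4 + 3 - 1 = 6.
y[0] = 1*-3 = -3
y[1] = 2*-3 + 1*-1 = -7
y[2] = 0*-3 + 2*-1 + 1*3 = 1
y[3] = 1*-3 + 0*-1 + 2*3 = 3
y[4] = 1*-1 + 0*3 = -1
y[5] = 1*3 = 3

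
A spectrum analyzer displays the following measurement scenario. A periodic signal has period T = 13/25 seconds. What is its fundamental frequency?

The fundamental frequency is the reciprocal of the period.
f = 1/T = 1/(13/25) = 25/13 Hz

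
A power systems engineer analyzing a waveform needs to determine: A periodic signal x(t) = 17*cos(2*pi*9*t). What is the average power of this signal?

Average power of A*cos(wt) is A^2/2.
P = 17^2 / 2 = 289/2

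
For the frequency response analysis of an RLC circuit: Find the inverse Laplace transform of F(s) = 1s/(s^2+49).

Standard pair: s/(s^2+w^2) <-> cos(wt)*u(t)
With k=1, w=7: f(t) = cos(7t)*u(t)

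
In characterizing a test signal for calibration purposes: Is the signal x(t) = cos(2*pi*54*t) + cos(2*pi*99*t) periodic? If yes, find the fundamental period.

f1 = 54 Hz, f2 = 99 Hz
Period T1 = 1/54, T2 = 1/99
Ratio T1/T2 = 99/54, which is rational.
The signal is periodic with fundamental period T = 1/GCD(54,99) = 1/9 s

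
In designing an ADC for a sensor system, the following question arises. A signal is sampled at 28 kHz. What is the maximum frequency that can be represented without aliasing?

The maximum frequency that can be represented without aliasing
is the Nyquist frequency: f_max = f_s / 2 = 28 kHz / 2 = 14 kHz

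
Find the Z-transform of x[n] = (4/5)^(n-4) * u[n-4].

Time-shifting property: if X(z) = Z{x[n]}, then Z{x[n-d]} = z^(-d) * X(z)
X(z) = z/(z - 4/5) for x[n] = (4/5)^n * u[n]
Z{x[n-4]} = z^(-4) * z/(z - 4/5) = z^(-3)/(z - 4/5)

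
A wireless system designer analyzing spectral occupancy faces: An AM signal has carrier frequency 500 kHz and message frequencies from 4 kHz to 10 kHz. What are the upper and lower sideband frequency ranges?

Upper sideband (USB) = fc + [fm_low, fm_high] = 500 + [4, 10] = [504, 510] kHz
Lower sideband (LSB) = fc - [fm_high, fm_low] = 500 - [10, 4] = [490, 496] kHz
Total occupied spectrum: 490 kHz to 510 kHz (plus carrier at 500 kHz)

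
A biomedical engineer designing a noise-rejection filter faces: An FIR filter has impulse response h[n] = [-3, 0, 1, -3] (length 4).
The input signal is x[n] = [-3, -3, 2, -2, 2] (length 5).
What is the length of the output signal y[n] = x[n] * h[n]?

For linear convolution, the output length is:
len(y) = len(x) + len(h) - 1 = 5 + 4 - 1 = 8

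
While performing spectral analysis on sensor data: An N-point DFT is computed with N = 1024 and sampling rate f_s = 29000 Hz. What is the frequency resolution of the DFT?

DFT frequency resolution = f_s / N
= 29000 / 1024 = 3625/128 Hz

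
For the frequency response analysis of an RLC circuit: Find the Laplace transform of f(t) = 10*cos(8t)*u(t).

Standard pair: cos(wt)*u(t) <-> s/(s^2+w^2)
With w = 8: L{10*cos(8t)*u(t)} = 10s/(s^2+64)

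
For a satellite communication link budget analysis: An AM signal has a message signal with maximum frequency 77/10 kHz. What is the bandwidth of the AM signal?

In AM (double-sideband), the bandwidth is twice the message frequency.
BW = 2 * f_m = 2 * 77/10 kHz = 77/5 kHz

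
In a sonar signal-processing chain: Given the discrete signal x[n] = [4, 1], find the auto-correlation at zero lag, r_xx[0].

The auto-correlation at zero lag r_xx[0] equals the signal energy.
r_xx[0] = sum of x[n]^2 = 4^2 + 1^2
= 16 + 1 = 17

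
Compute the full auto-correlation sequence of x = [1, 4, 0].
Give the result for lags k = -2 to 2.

r_xx[k] = sum_m x[m]*x[m+k], indexed from 0, for k = -2 to 2:
  r_xx[-2] = x[2]*x[0] = 0
  r_xx[-1] = x[1]*x[0] + x[2]*x[1] = 4
  r_xx[0] = x[0]*x[0] + x[1]*x[1] + x[2]*x[2] = 17
  r_xx[1] = x[0]*x[1] + x[1]*x[2] = 4
  r_xx[2] = x[0]*x[2] = 0
r_xx = [0, 4, 17, 4, 0]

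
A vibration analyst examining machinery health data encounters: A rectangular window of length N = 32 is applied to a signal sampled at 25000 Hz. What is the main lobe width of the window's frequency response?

For a rectangular window of length N,
the main lobe width in frequency is 2*f_s/N.
= 2*25000/32 = 3125/2 Hz
This determines the minimum frequency separation for resolving two sinusoids.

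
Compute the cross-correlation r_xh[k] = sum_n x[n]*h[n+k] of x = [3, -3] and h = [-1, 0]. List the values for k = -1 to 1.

Both sequences indexed from 0 and zero outside their support.
Lags with overlap: k = -1 to 1.
  r_xh[-1] = x[1]*h[0] = 3
  r_xh[0] = x[0]*h[0] + x[1]*h[1] = -3
  r_xh[1] = x[0]*h[1] = 0
r_xh = [3, -3, 0] (for k = -1, ..., 1)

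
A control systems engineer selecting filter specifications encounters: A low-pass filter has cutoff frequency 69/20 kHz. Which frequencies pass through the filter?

A low-pass filter passes all frequencies below the cutoff frequency 69/20 kHz and attenuates higher frequencies.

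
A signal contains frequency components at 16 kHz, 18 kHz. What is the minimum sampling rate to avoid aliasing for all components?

The highest frequency component is f_max = 18 kHz.
Nyquist rate = 2 * f_max = 2 * 18 kHz = 36 kHz.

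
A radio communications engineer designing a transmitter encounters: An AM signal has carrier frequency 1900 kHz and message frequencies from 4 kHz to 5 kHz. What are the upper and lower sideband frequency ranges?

Upper sideband (USB) = fc + [fm_low, fm_high] = 1900 + [4, 5] = [1904, 1905] kHz
Lower sideband (LSB) = fc - [fm_high, fm_low] = 1900 - [5, 4] = [1895, 1896] kHz
Total occupied spectrum: 1895 kHz to 1905 kHz (plus carrier at 1900 kHz)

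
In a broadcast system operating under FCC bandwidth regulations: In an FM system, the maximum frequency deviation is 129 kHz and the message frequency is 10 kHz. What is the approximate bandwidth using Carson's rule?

Carson's rule: BW = 2*(delta_f + f_m)
= 2*(129 + 10) kHz = 278 kHz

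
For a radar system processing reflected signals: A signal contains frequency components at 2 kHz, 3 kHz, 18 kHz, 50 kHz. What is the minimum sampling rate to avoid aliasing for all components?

The highest frequency component is f_max = 50 kHz.
Nyquist rate = 2 * f_max = 2 * 50 kHz = 100 kHz.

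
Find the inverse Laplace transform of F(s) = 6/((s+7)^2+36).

Standard pair: w/((s+a)^2+w^2) <-> e^(-at)*sin(wt)*u(t)
With a=7, w=6: f(t) = e^(-7t)*sin(6t)*u(t)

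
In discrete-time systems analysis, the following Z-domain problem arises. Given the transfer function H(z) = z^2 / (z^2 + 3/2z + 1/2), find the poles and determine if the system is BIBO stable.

Poles are roots of the denominator: z^2 + 3/2z + 1/2 = 0.
Quadratic formula: z = [-(3/2) +/- sqrt((3/2)^2 - 4*(1/2))] / 2
Discriminant = 9/4 - 2 = 1/4; sqrt = 1/2.
z = (-3/2 +/- 1/2) / 2 => z = -1/2 or z = -1.
|p1| = 1, |p2| = 1/2.
For BIBO stability, all poles must lie inside the unit circle (|p| < 1).
System is UNSTABLE since at least one |p| >= 1.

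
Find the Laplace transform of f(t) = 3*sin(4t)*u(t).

Standard pair: sin(wt)*u(t) <-> w/(s^2+w^2)
With w = 4: L{3*sin(4t)*u(t)} = 12/(s^2+16)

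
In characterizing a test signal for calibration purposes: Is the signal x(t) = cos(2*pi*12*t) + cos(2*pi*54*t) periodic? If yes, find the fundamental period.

f1 = 12 Hz, f2 = 54 Hz
Period T1 = 1/12, T2 = 1/54
Ratio T1/T2 = 54/12, which is rational.
The signal is periodic with fundamental period T = 1/GCD(12,54) = 1/6 s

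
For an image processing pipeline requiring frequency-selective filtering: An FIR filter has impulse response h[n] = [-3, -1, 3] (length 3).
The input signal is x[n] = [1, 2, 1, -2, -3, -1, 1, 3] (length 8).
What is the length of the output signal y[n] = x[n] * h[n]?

For linear convolution, the output length is:
len(y) = len(x) + len(h) - 1 = 8 + 3 - 1 = 10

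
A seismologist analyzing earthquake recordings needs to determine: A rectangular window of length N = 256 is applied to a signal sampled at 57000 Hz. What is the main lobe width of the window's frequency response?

For a rectangular window of length N,
the main lobe width in frequency is 2*f_s/N.
= 2*57000/256 = 7125/16 Hz
This determines the minimum frequency separation for resolving two sinusoids.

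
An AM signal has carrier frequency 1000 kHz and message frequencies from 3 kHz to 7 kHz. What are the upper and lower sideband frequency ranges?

Upper sideband (USB) = fc + [fm_low, fm_high] = 1000 + [3, 7] = [1003, 1007] kHz
Lower sideband (LSB) = fc - [fm_high, fm_low] = 1000 - [7, 3] = [993, 997] kHz
Total occupied spectrum: 993 kHz to 1007 kHz (plus carrier at 1000 kHz)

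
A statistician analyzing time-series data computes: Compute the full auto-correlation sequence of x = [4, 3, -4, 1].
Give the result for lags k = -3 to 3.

r_xx[k] = sum_m x[m]*x[m+k], indexed from 0, for k = -3 to 3:
  r_xx[-3] = x[3]*x[0] = 4
  r_xx[-2] = x[2]*x[0] + x[3]*x[1] = -13
  r_xx[-1] = x[1]*x[0] + x[2]*x[1] + x[3]*x[2] = -4
  r_xx[0] = x[0]*x[0] + x[1]*x[1] + x[2]*x[2] + x[3]*x[3] = 42
  r_xx[1] = x[0]*x[1] + x[1]*x[2] + x[2]*x[3] = -4
  r_xx[2] = x[0]*x[2] + x[1]*x[3] = -13
  r_xx[3] = x[0]*x[3] = 4
r_xx = [4, -13, -4, 42, -4, -13, 4]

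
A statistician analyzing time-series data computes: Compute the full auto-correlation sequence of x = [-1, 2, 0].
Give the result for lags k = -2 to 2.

r_xx[k] = sum_m x[m]*x[m+k], indexed from 0, for k = -2 to 2:
  r_xx[-2] = x[2]*x[0] = 0
  r_xx[-1] = x[1]*x[0] + x[2]*x[1] = -2
  r_xx[0] = x[0]*x[0] + x[1]*x[1] + x[2]*x[2] = 5
  r_xx[1] = x[0]*x[1] + x[1]*x[2] = -2
  r_xx[2] = x[0]*x[2] = 0
r_xx = [0, -2, 5, -2, 0]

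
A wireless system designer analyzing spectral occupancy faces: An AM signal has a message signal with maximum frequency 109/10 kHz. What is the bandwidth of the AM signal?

In AM (double-sideband), the bandwidth is twice the message frequency.
BW = 2 * f_m = 2 * 109/10 kHz = 109/5 kHz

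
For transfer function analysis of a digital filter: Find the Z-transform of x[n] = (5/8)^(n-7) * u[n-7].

Time-shifting property: if X(z) = Z{x[n]}, then Z{x[n-d]} = z^(-d) * X(z)
X(z) = z/(z - 5/8) for x[n] = (5/8)^n * u[n]
Z{x[n-7]} = z^(-7) * z/(z - 5/8) = z^(-6)/(z - 5/8)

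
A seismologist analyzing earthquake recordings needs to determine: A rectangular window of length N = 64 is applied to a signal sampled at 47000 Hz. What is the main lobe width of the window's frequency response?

For a rectangular window of length N,
the main lobe width in frequency is 2*f_s/N.
= 2*47000/64 = 5875/4 Hz
This determines the minimum frequency separation for resolving two sinusoids.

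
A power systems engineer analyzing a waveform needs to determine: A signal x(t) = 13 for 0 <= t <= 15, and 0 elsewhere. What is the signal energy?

Energy = integral of |x(t)|^2 dt over the signal duration
= 13^2 * 15 = 169 * 15 = 2535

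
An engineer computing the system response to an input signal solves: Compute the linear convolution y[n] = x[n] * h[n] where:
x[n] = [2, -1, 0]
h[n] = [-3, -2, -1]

y[n] = sum_k x[k]*h[n-k]. Output length = len(x) + len(h) - 1 = 3 + 3 - 1 = 5.
y[0] = 2*-3 = -6
y[1] = -1*-3 + 2*-2 = -1
y[2] = 0*-3 + -1*-2 + 2*-1 = 0
y[3] = 0*-2 + -1*-1 = 1
y[4] = 0*-1 = 0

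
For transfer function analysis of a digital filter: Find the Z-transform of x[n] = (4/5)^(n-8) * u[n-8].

Time-shifting property: if X(z) = Z{x[n]}, then Z{x[n-d]} = z^(-d) * X(z)
X(z) = z/(z - 4/5) for x[n] = (4/5)^n * u[n]
Z{x[n-8]} = z^(-8) * z/(z - 4/5) = z^(-7)/(z - 4/5)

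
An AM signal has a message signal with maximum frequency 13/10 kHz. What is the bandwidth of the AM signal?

In AM (double-sideband), the bandwidth is twice the message frequency.
BW = 2 * f_m = 2 * 13/10 kHz = 13/5 kHz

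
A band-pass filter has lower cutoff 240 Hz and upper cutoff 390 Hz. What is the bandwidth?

Bandwidth = f_high - f_low
= 390 Hz - 240 Hz = 150 Hz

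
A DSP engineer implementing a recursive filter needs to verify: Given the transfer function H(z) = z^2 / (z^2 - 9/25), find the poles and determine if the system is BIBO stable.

Poles are roots of the denominator: z^2 - 9/25 = 0.
Quadratic formula: z = [-(0) +/- sqrt((0)^2 - 4*(-9/25))] / 2
Discriminant = 0 + 36/25 = 36/25; sqrt = 6/5.
z = (0 +/- 6/5) / 2 => z = 3/5 or z = -3/5.
|p1| = 3/5, |p2| = 3/5.
For BIBO stability, all poles must lie inside the unit circle (|p| < 1).
System is STABLE since both |p| < 1.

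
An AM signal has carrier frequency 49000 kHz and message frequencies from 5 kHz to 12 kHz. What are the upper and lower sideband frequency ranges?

Upper sideband (USB) = fc + [fm_low, fm_high] = 49000 + [5, 12] = [49005, 49012] kHz
Lower sideband (LSB) = fc - [fm_high, fm_low] = 49000 - [12, 5] = [48988, 48995] kHz
Total occupied spectrum: 48988 kHz to 49012 kHz (plus carrier at 49000 kHz)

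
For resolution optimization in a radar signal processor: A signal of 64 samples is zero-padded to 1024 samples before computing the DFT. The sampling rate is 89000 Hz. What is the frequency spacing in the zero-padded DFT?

Original DFT: N = 64, resolution = f_s/N = 89000/64 = 11125/8 Hz
Zero-padded DFT: N = 1024, resolution = f_s/N = 89000/1024 = 11125/128 Hz
Zero-padding interpolates the spectrum (finer frequency grid)
but does NOT improve the true spectral resolution (ability to resolve close frequencies).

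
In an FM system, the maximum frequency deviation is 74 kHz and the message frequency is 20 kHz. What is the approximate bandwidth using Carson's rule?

Carson's rule: BW = 2*(delta_f + f_m)
= 2*(74 + 20) kHz = 188 kHz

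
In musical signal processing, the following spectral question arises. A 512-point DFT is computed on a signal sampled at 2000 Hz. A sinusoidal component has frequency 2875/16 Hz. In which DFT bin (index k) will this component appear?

DFT frequency resolution = f_s/N = 2000/512 = 125/32 Hz
Bin index k = f_signal / resolution = 2875/16 / 125/32 = 46
The signal frequency 2875/16 Hz falls in DFT bin k = 46.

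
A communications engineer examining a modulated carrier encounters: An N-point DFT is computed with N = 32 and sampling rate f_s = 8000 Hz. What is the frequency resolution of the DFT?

DFT frequency resolution = f_s / N
= 8000 / 32 = 250 Hz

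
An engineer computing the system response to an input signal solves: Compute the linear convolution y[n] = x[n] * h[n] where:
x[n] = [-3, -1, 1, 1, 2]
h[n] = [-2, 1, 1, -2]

y[n] = sum_k x[k]*h[n-k]. Output length = len(x) + len(h) - 1 = 5 + 4 - 1 = 8.
y[0] = -3*-2 = 6
y[1] = -1*-2 + -3*1 = -1
y[2] = 1*-2 + -1*1 + -3*1 = -6
y[3] = 1*-2 + 1*1 + -1*1 + -3*-2 = 4
y[4] = 2*-2 + 1*1 + 1*1 + -1*-2 = 0
y[5] = 2*1 + 1*1 + 1*-2 = 1
y[6] = 2*1 + 1*-2 = 0
y[7] = 2*-2 = -4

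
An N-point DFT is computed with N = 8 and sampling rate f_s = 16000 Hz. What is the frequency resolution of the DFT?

DFT frequency resolution = f_s / N
= 16000 / 8 = 2000 Hz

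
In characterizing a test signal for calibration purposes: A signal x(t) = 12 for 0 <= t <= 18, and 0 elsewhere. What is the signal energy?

Energy = integral of |x(t)|^2 dt over the signal duration
= 12^2 * 18 = 144 * 18 = 2592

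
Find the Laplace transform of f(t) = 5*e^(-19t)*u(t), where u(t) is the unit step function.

Standard Laplace transform pair:
e^(-at)*u(t) <-> 1/(s+a)
With a = 19: L{5*e^(-19t)*u(t)} = 5/(s+19), ROC: Re(s) > -19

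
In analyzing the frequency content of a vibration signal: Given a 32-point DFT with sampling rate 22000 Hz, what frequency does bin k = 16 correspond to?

The frequency of DFT bin k is: f_k = k * f_s / N
f_16 = 16 * 22000 / 32 = 11000 Hz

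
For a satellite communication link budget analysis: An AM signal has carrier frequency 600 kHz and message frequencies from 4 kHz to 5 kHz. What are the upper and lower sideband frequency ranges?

Upper sideband (USB) = fc + [fm_low, fm_high] = 600 + [4, 5] = [604, 605] kHz
Lower sideband (LSB) = fc - [fm_high, fm_low] = 600 - [5, 4] = [595, 596] kHz
Total occupied spectrum: 595 kHz to 605 kHz (plus carrier at 600 kHz)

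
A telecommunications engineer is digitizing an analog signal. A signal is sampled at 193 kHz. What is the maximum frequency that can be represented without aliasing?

The maximum frequency that can be represented without aliasing
is the Nyquist frequency: f_max = f_s / 2 = 193 kHz / 2 = 193/2 kHz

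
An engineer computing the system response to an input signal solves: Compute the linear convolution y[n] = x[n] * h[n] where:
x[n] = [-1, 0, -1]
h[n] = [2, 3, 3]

y[n] = sum_k x[k]*h[n-k]. Output length = len(x) + len(h) - 1 = 3 + 3 - 1 = 5.
y[0] = -1*2 = -2
y[1] = 0*2 + -1*3 = -3
y[2] = -1*2 + 0*3 + -1*3 = -5
y[3] = -1*3 + 0*3 = -3
y[4] = -1*3 = -3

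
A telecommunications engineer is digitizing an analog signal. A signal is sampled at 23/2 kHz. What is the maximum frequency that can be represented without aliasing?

The maximum frequency that can be represented without aliasing
is the Nyquist frequency: f_max = f_s / 2 = 23/2 kHz / 2 = 23/4 kHz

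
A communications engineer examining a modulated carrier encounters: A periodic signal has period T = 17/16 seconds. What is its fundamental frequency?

The fundamental frequency is the reciprocal of the period.
f = 1/T = 1/(17/16) = 16/17 Hz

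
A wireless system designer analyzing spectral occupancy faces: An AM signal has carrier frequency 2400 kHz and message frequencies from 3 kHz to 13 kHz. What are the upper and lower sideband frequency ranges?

Upper sideband (USB) = fc + [fm_low, fm_high] = 2400 + [3, 13] = [2403, 2413] kHz
Lower sideband (LSB) = fc - [fm_high, fm_low] = 2400 - [13, 3] = [2387, 2397] kHz
Total occupied spectrum: 2387 kHz to 2413 kHz (plus carrier at 2400 kHz)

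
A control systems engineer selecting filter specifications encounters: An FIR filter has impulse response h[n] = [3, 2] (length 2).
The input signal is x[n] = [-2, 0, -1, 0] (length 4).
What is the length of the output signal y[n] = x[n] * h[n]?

For linear convolution, the output length is:
len(y) = len(x) + len(h) - 1 = 4 + 2 - 1 = 5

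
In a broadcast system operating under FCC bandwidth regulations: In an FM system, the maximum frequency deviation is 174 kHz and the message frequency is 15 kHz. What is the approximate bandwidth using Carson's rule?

Carson's rule: BW = 2*(delta_f + f_m)
= 2*(174 + 15) kHz = 378 kHz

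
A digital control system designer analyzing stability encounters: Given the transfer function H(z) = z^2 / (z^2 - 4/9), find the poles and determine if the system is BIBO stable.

Poles are roots of the denominator: z^2 - 4/9 = 0.
Quadratic formula: z = [-(0) +/- sqrt((0)^2 - 4*(-4/9))] / 2
Discriminant = 0 + 16/9 = 16/9; sqrt = 4/3.
z = (0 +/- 4/3) / 2 => z = 2/3 or z = -2/3.
|p1| = 2/3, |p2| = 2/3.
For BIBO stability, all poles must lie inside the unit circle (|p| < 1).
System is STABLE since both |p| < 1.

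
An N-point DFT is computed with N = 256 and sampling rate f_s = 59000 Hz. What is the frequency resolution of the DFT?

DFT frequency resolution = f_s / N
= 59000 / 256 = 7375/32 Hz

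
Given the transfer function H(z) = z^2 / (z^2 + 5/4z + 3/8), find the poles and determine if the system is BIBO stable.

Poles are roots of the denominator: z^2 + 5/4z + 3/8 = 0.
Quadratic formula: z = [-(5/4) +/- sqrt((5/4)^2 - 4*(3/8))] / 2
Discriminant = 25/16 - 3/2 = 1/16; sqrt = 1/4.
z = (-5/4 +/- 1/4) / 2 => z = -1/2 or z = -3/4.
|p1| = 1/2, |p2| = 3/4.
For BIBO stability, all poles must lie inside the unit circle (|p| < 1).
System is STABLE since both |p| < 1.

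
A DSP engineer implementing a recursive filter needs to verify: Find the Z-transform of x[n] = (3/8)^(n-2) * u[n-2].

Time-shifting property: if X(z) = Z{x[n]}, then Z{x[n-d]} = z^(-d) * X(z)
X(z) = z/(z - 3/8) for x[n] = (3/8)^n * u[n]
Z{x[n-2]} = z^(-2) * z/(z - 3/8) = z^(-1)/(z - 3/8)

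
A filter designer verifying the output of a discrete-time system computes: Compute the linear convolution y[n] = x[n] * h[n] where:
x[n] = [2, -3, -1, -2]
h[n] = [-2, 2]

y[n] = sum_k x[k]*h[n-k]. Output length = len(x) + len(h) - 1 = 4 + 2 - 1 = 5.
y[0] = 2*-2 = -4
y[1] = -3*-2 + 2*2 = 10
y[2] = -1*-2 + -3*2 = -4
y[3] = -2*-2 + -1*2 = 2
y[4] = -2*2 = -4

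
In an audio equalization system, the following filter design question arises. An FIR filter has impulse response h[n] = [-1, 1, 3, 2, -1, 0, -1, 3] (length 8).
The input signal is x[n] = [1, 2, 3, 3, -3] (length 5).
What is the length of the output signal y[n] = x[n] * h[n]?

For linear convolution, the output length is:
len(y) = len(x) + len(h) - 1 = 5 + 8 - 1 = 12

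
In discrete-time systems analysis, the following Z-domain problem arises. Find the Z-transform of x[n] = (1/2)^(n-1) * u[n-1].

Time-shifting property: if X(z) = Z{x[n]}, then Z{x[n-d]} = z^(-d) * X(z)
X(z) = z/(z - 1/2) for x[n] = (1/2)^n * u[n]
Z{x[n-1]} = z^(-1) * z/(z - 1/2) = 1/(z - 1/2)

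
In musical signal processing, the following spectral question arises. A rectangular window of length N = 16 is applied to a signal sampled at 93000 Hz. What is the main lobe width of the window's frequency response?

For a rectangular window of length N,
the main lobe width in frequency is 2*f_s/N.
= 2*93000/16 = 11625 Hz
This determines the minimum frequency separation for resolving two sinusoids.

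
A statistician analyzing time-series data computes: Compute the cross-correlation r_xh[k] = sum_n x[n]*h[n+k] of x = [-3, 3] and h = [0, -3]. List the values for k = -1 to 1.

Both sequences indexed from 0 and zero outside their support.
Lags with overlap: k = -1 to 1.
  r_xh[-1] = x[1]*h[0] = 0
  r_xh[0] = x[0]*h[0] + x[1]*h[1] = -9
  r_xh[1] = x[0]*h[1] = 9
r_xh = [0, -9, 9] (for k = -1, ..., 1)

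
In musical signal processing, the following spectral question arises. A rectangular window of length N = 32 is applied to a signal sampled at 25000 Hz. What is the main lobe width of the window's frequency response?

For a rectangular window of length N,
the main lobe width in frequency is 2*f_s/N.
= 2*25000/32 = 3125/2 Hz
This determines the minimum frequency separation for resolving two sinusoids.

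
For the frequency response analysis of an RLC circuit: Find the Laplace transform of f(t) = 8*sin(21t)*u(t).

Standard pair: sin(wt)*u(t) <-> w/(s^2+w^2)
With w = 21: L{8*sin(21t)*u(t)} = 168/(s^2+441)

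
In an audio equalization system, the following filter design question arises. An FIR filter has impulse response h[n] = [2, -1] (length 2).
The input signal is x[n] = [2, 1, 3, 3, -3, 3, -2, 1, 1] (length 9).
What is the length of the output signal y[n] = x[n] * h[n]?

For linear convolution, the output length is:
len(y) = len(x) + len(h) - 1 = 9 + 2 - 1 = 10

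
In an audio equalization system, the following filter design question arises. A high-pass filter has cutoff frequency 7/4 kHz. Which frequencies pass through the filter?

A high-pass filter passes all frequencies above the cutoff frequency 7/4 kHz and attenuates lower frequencies.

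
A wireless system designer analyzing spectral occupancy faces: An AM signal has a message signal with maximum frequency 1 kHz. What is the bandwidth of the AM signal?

In AM (double-sideband), the bandwidth is twice the message frequency.
BW = 2 * f_m = 2 * 1 kHz = 2 kHz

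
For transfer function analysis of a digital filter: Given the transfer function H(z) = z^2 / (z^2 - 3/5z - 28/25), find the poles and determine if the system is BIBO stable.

Poles are roots of the denominator: z^2 - 3/5z - 28/25 = 0.
Quadratic formula: z = [-(-3/5) +/- sqrt((-3/5)^2 - 4*(-28/25))] / 2
Discriminant = 9/25 + 112/25 = 121/25; sqrt = 11/5.
z = (3/5 +/- 11/5) / 2 => z = 7/5 or z = -4/5.
|p1| = 7/5, |p2| = 4/5.
For BIBO stability, all poles must lie inside the unit circle (|p| < 1).
System is UNSTABLE since at least one |p| >= 1.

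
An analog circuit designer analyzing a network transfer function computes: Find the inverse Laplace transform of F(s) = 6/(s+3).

Standard pair: k/(s+a) <-> k*e^(-at)*u(t)
With k=6, a=3: f(t) = 6*e^(-3t)*u(t)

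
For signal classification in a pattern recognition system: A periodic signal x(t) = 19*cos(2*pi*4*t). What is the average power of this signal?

Average power of A*cos(wt) is A^2/2.
P = 19^2 / 2 = 361/2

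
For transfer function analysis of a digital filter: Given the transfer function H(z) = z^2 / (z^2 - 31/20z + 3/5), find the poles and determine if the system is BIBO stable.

Poles are roots of the denominator: z^2 - 31/20z + 3/5 = 0.
Quadratic formula: z = [-(-31/20) +/- sqrt((-31/20)^2 - 4*(3/5))] / 2
Discriminant = 961/400 - 12/5 = 1/400; sqrt = 1/20.
z = (31/20 +/- 1/20) / 2 => z = 4/5 or z = 3/4.
|p1| = 3/4, |p2| = 4/5.
For BIBO stability, all poles must lie inside the unit circle (|p| < 1).
System is STABLE since both |p| < 1.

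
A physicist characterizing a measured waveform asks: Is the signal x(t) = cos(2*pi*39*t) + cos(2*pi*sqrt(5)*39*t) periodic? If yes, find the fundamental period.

f1 = 39 Hz, f2 = 39*sqrt(5) Hz
Ratio f2/f1 = sqrt(5), which is irrational.
Since the frequency ratio is irrational, no common period exists.
The signal is not periodic.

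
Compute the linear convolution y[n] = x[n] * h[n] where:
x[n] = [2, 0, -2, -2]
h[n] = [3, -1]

y[n] = sum_k x[k]*h[n-k]. Output length = len(x) + len(h) - 1 = 4 + 2 - 1 = 5.
y[0] = 2*3 = 6
y[1] = 0*3 + 2*-1 = -2
y[2] = -2*3 + 0*-1 = -6
y[3] = -2*3 + -2*-1 = -4
y[4] = -2*-1 = 2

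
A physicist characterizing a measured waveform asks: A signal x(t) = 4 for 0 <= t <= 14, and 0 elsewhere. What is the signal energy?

Energy = integral of |x(t)|^2 dt over the signal duration
= 4^2 * 14 = 16 * 14 = 224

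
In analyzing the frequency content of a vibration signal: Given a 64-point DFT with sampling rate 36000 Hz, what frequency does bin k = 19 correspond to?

The frequency of DFT bin k is: f_k = k * f_s / N
f_19 = 19 * 36000 / 64 = 21375/2 Hz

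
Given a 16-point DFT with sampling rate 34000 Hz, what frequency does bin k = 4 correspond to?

The frequency of DFT bin k is: f_k = k * f_s / N
f_4 = 4 * 34000 / 16 = 8500 Hz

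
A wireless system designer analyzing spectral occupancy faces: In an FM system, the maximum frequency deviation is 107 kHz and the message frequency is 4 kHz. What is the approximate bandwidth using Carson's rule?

Carson's rule: BW = 2*(delta_f + f_m)
= 2*(107 + 4) kHz = 222 kHz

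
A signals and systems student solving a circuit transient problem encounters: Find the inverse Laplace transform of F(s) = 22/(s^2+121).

Standard pair: w/(s^2+w^2) <-> sin(wt)*u(t)
Recognize w^2 = 121, so w = 11; numerator 22 = 2*11.
f(t) = 2*sin(11t)*u(t)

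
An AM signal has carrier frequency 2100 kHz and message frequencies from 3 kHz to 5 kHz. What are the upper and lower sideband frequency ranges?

Upper sideband (USB) = fc + [fm_low, fm_high] = 2100 + [3, 5] = [2103, 2105] kHz
Lower sideband (LSB) = fc - [fm_high, fm_low] = 2100 - [5, 3] = [2095, 2097] kHz
Total occupied spectrum: 2095 kHz to 2105 kHz (plus carrier at 2100 kHz)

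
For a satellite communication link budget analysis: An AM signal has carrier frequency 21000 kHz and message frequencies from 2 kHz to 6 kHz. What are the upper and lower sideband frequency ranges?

Upper sideband (USB) = fc + [fm_low, fm_high] = 21000 + [2, 6] = [21002, 21006] kHz
Lower sideband (LSB) = fc - [fm_high, fm_low] = 21000 - [6, 2] = [20994, 20998] kHz
Total occupied spectrum: 20994 kHz to 21006 kHz (plus carrier at 21000 kHz)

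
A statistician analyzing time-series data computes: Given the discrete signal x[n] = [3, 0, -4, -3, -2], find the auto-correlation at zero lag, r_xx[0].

The auto-correlation at zero lag r_xx[0] equals the signal energy.
r_xx[0] = sum of x[n]^2 = 3^2 + 0^2 + (-4)^2 + (-3)^2 + (-2)^2
= 9 + 0 + 16 + 9 + 4 = 38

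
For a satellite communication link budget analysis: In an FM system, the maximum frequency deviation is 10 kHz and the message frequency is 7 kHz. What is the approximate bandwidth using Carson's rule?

Carson's rule: BW = 2*(delta_f + f_m)
= 2*(10 + 7) kHz = 34 kHz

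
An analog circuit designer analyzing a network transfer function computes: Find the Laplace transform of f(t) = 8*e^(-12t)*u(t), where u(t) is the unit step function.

Standard Laplace transform pair:
e^(-at)*u(t) <-> 1/(s+a)
With a = 12: L{8*e^(-12t)*u(t)} = 8/(s+12), ROC: Re(s) > -12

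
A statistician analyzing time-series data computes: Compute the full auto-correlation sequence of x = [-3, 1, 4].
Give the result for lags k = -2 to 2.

r_xx[k] = sum_m x[m]*x[m+k], indexed from 0, for k = -2 to 2:
  r_xx[-2] = x[2]*x[0] = -12
  r_xx[-1] = x[1]*x[0] + x[2]*x[1] = 1
  r_xx[0] = x[0]*x[0] + x[1]*x[1] + x[2]*x[2] = 26
  r_xx[1] = x[0]*x[1] + x[1]*x[2] = 1
  r_xx[2] = x[0]*x[2] = -12
r_xx = [-12, 1, 26, 1, -12]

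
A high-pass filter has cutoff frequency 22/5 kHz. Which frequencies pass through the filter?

A high-pass filter passes all frequencies above the cutoff frequency 22/5 kHz and attenuates lower frequencies.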